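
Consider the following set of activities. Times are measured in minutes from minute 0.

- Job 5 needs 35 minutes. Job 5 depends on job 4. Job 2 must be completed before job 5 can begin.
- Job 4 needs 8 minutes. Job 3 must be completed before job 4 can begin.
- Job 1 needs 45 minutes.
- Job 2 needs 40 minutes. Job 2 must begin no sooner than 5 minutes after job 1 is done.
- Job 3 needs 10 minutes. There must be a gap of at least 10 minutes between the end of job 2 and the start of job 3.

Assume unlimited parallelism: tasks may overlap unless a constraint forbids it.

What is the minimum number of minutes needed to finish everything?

153

Job 1 can start immediately at minute 0; it finishes at minute 45.
Job 2 cannot begin until job 1 (finishes minute 45, plus 5-minute gap → minute 50). It runs from minute 50 to 50 + 40 = minute 90.
Job 3 waits on job 2 (finishes minute 90, plus 10-minute gap → minute 100), so it starts at minute 100 and finishes at 100 + 10 = minute 110.
Job 4 waits on job 3 (finishes minute 110), so it starts at minute 110 and finishes at 110 + 8 = minute 118.
Job 5 has to wait for job 4 (finishes minute 118); job 2 (finishes minute 90). The latest of these is minute 118, so job 5 runs minute 118 to 118 + 35 = minute 153.
All tasks are finished once the last one completes. Finish times: Job 1 at 45, Job 2 at 90, Job 3 at 110, Job 4 at 118, Job 5 at 153. The latest is minute 153.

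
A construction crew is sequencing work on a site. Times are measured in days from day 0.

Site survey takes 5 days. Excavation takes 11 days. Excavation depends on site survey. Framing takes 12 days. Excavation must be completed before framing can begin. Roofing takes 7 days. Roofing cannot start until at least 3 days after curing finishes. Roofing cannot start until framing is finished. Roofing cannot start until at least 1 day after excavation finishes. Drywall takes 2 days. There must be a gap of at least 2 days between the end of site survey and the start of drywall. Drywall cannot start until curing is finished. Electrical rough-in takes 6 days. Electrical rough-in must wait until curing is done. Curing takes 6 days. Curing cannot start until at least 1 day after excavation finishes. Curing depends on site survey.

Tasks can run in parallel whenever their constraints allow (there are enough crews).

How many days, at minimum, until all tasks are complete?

Site survey has no prerequisites, so it starts at day 0 and finishes at day 5.
Excavation cannot begin until site survey (finishes day 5). It runs from day 5 to 5 + 11 = day 16.
Framing waits on excavation (finishes day 16), so it starts at day 16 and finishes at 16 + 12 = day 28.
Curing needs all of excavation (finishes day 16, plus 1-day gap → day 17); site survey (finishes day 5). That puts its earliest start at day 17; it finishes at 17 + 6 = day 23.
Drywall cannot start until site survey (finishes day 5, plus 2-day gap → day 7); curing (finishes day 23). The controlling bound is day 23, so drywall finishes at 23 + 2 = day 25.
Electrical rough-in waits on curing (finishes day 23), so it starts at day 23 and finishes at 23 + 6 = day 29.
Roofing has to wait for curing (finishes day 23, plus 3-day gap → day 26); framing (finishes day 28); excavation (finishes day 16, plus 1-day gap → day 17). The latest of these is day 28, so roofing runs day 28 to 28 + 7 = day 35.
All tasks are finished once the last one completes. Finish times: Site survey at 5, Excavation at 16, Curing at 23, Framing at 28, Roofing at 35, Electrical rough-in at 29, Drywall at 25. The latest is day 35.

35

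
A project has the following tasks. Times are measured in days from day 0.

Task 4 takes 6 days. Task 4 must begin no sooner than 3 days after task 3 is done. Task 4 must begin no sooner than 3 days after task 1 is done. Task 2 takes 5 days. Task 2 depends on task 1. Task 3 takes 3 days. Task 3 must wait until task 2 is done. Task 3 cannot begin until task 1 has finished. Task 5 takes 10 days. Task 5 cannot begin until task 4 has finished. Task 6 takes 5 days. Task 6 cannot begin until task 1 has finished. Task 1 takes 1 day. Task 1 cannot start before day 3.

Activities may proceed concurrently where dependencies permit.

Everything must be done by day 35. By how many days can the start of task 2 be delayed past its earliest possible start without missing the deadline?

Task 1 cannot begin until its own release at day 3. It runs from day 3 to 3 + 1 = day 4.
Task 2 waits on task 1 (finishes day 4), so it starts at day 4 and finishes at 4 + 5 = day 9.

Working backward from the deadline:
Nothing follows task 5; the deadline of day 35 is its only limit. It must start by 35 − 10 = day 25.
Task 4 must finish before task 5 (must start by day 25). With a 6-day duration, task 4 must start by 25 − 6 = day 19.
Since task 4 (must start by day 19, minus 3-day gap → day 16) depends on it, task 3 must finish by day 16. Backing off its 3-day duration gives a latest start of day 13.
Since task 3 (must start by day 13) depends on it, task 2 must finish by day 13. Backing off its 5-day duration gives a latest start of day 8.
So task 2 can start as early as day 4 and as late as day 8, giving 8 − 4 = 4 days of slack.

4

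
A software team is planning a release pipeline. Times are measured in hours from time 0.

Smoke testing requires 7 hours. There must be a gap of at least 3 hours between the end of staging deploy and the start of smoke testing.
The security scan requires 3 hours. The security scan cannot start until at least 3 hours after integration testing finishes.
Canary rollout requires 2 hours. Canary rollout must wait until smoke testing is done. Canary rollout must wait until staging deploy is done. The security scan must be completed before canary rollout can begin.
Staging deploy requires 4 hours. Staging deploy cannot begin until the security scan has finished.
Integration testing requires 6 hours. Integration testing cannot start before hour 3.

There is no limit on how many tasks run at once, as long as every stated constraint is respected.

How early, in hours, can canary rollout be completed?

31

After its own release at hour 3, integration testing can start at hour 3 and finishes at hour 9.
The security scan waits on integration testing (finishes hour 9, plus 3-hour gap → hour 12), so it starts at hour 12 and finishes at 12 + 3 = hour 15.
Staging deploy cannot begin until the security scan (finishes hour 15). It runs from hour 15 to 15 + 4 = hour 19.
After staging deploy (finishes hour 19, plus 3-hour gap → hour 22), smoke testing can start at hour 22 and finishes at hour 29.
Canary rollout has to wait for smoke testing (finishes hour 29); staging deploy (finishes hour 19); the security scan (finishes hour 15). The latest of these is hour 29, so canary rollout runs hour 29 to 29 + 2 = hour 31.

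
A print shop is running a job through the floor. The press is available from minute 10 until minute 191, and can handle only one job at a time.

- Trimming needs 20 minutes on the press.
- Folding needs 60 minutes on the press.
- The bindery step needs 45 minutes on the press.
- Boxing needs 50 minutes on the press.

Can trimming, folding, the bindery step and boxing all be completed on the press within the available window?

The press window is 191 − 10 = 181 minutes.
Running back to back, the jobs need 20 + 60 + 45 + 50 = 175 minutes on the press.
Since 175 ≤ 181, they fit within the window.

Yes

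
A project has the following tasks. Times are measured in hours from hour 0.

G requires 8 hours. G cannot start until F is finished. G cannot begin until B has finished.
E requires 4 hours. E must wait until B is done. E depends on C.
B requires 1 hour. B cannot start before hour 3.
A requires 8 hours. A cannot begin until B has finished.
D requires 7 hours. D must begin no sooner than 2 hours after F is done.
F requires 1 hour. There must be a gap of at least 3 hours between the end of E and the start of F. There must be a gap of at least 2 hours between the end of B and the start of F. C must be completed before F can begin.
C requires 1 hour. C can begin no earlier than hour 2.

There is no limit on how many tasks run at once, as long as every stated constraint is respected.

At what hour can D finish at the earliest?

21

C waits on its own release at hour 2, so it starts at hour 2 and finishes at 2 + 1 = hour 3.
B cannot begin until its own release at hour 3. It runs from hour 3 to 3 + 1 = hour 4.
E has to wait for B (finishes hour 4); C (finishes hour 3). The latest of these is hour 4, so E runs hour 4 to 4 + 4 = hour 8.
F needs all of E (finishes hour 8, plus 3-hour gap → hour 11); B (finishes hour 4, plus 2-hour gap → hour 6); C (finishes hour 3). That puts its earliest start at hour 11; it finishes at 11 + 1 = hour 12.
After F (finishes hour 12, plus 2-hour gap → hour 14), D can start at hour 14 and finishes at hour 21.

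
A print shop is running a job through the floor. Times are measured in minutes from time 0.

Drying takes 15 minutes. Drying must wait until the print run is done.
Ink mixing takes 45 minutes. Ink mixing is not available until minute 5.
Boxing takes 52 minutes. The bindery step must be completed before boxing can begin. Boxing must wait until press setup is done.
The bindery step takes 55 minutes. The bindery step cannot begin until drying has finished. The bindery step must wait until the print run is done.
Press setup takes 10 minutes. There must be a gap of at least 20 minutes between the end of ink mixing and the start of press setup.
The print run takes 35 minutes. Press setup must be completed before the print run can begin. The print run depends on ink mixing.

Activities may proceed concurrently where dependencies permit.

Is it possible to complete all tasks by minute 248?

After its own release at minute 5, ink mixing can start at minute 5 and finishes at minute 50.
Press setup waits on ink mixing (finishes minute 50, plus 20-minute gap → minute 70), so it starts at minute 70 and finishes at 70 + 10 = minute 80.
The print run has to wait for press setup (finishes minute 80); ink mixing (finishes minute 50). The latest of these is minute 80, so the print run runs minute 80 to 80 + 35 = minute 115.
Drying waits on the print run (finishes minute 115), so it starts at minute 115 and finishes at 115 + 15 = minute 130.
For the bindery step: drying (finishes minute 130); the print run (finishes minute 115). Taking the maximum gives a start of minute 130, and it finishes at 130 + 55 = minute 185.
Boxing has to wait for the bindery step (finishes minute 185); press setup (finishes minute 80). The latest of these is minute 185, so boxing runs minute 185 to 185 + 52 = minute 237.
Every task is finished by minute 237, which is no later than the deadline of 248, so the schedule is feasible.

Yes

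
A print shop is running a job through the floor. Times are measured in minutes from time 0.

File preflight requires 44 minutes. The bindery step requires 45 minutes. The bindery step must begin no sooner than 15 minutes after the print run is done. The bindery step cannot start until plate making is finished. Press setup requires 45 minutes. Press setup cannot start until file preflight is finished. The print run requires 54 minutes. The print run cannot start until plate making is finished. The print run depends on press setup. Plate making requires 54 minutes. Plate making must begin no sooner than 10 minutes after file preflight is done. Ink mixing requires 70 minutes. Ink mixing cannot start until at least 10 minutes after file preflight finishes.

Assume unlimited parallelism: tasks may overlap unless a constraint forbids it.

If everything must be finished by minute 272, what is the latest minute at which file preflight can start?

Nothing follows the bindery step; the deadline of minute 272 is its only limit. It must start by 272 − 45 = minute 227.
The print run has to be done before the bindery step (must start by minute 227, minus 15-minute gap → minute 212). That means finishing by minute 212, i.e. starting by 212 − 54 = minute 158.
For plate making: the print run (must start by minute 158); the bindery step (must start by minute 227). The most restrictive is minute 158; with a 54-minute duration, plate making must start by minute 104.
To finish by minute 272, ink mixing (duration 70) must start no later than minute 202.
Press setup has to be done before the print run (must start by minute 158). That means finishing by minute 158, i.e. starting by 158 − 45 = minute 113.
File preflight must finish in time for plate making (must start by minute 104, minus 10-minute gap → minute 94); ink mixing (must start by minute 202, minus 10-minute gap → minute 192); press setup (must start by minute 113). The tightest is minute 94, so file preflight must start by 94 − 44 = minute 50.

50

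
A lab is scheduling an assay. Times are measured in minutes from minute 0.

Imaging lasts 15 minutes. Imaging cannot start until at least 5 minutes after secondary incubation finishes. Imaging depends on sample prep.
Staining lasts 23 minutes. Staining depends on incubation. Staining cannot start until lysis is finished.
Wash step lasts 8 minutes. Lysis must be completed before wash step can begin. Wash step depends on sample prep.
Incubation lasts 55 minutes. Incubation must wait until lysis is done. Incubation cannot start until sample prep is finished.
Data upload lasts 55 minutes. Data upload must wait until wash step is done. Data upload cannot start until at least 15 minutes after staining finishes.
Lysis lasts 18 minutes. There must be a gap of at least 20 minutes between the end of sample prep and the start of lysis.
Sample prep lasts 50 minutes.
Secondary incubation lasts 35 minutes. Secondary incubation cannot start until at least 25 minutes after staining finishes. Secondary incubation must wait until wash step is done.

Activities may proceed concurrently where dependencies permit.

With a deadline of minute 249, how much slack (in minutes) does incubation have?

Sample prep has no prerequisites, so it starts at minute 0 and finishes at minute 50.
Lysis cannot begin until sample prep (finishes minute 50, plus 20-minute gap → minute 70). It runs from minute 70 to 70 + 18 = minute 88.
Incubation needs all of lysis (finishes minute 88); sample prep (finishes minute 50). That puts its earliest start at minute 88; it finishes at 88 + 55 = minute 143.

Working backward from the deadline:
Nothing follows imaging; the deadline of minute 249 is its only limit. It must start by 249 − 15 = minute 234.
Secondary incubation has to be done before imaging (must start by minute 234, minus 5-minute gap → minute 229). That means finishing by minute 229, i.e. starting by 229 − 35 = minute 194.
Data upload must finish by minute 249; it takes 55 minutes, so it must start by 249 − 55 = minute 194.
Staining must finish in time for secondary incubation (must start by minute 194, minus 25-minute gap → minute 169); data upload (must start by minute 194, minus 15-minute gap → minute 179). The tightest is minute 169, so staining must start by 169 − 23 = minute 146.
Incubation has to be done before staining (must start by minute 146). That means finishing by minute 146, i.e. starting by 146 − 55 = minute 91.
So incubation can start as early as minute 88 and as late as minute 91, giving 91 − 88 = 3 minutes of slack.

3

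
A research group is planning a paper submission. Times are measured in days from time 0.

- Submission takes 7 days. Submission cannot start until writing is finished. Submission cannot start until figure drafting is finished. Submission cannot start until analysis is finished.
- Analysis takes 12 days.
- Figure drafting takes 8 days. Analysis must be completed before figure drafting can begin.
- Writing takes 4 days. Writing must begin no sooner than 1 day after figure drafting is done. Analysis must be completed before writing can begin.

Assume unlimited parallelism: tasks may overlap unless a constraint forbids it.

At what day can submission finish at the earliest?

Analysis can start immediately at day 0; it finishes at day 12.
Figure drafting waits on analysis (finishes day 12), so it starts at day 12 and finishes at 12 + 8 = day 20.
Writing needs all of figure drafting (finishes day 20, plus 1-day gap → day 21); analysis (finishes day 12). That puts its earliest start at day 21; it finishes at 21 + 4 = day 25.
For submission: writing (finishes day 25); figure drafting (finishes day 20); analysis (finishes day 12). Taking the maximum gives a start of day 25, and it finishes at 25 + 7 = day 32.

32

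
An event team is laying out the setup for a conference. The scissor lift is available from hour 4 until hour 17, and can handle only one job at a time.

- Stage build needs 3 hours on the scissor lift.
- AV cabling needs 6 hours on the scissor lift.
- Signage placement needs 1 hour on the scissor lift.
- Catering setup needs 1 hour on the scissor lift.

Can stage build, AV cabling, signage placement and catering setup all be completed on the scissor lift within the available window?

The scissor lift window is 17 − 4 = 13 hours.
Running back to back, the jobs need 3 + 6 + 1 + 1 = 11 hours on the scissor lift.
Since 11 ≤ 13, they fit within the window.

Yes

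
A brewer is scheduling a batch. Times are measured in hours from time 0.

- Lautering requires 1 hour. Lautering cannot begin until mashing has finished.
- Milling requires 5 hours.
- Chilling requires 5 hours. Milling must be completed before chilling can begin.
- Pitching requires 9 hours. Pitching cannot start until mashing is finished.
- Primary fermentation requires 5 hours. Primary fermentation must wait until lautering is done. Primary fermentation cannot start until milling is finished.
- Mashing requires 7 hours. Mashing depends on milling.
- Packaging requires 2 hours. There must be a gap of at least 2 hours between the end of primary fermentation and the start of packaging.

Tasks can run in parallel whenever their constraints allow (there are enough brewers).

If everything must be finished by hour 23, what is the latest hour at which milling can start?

1

To finish by hour 23, packaging (duration 2) must start no later than hour 21.
Primary fermentation feeds into packaging (must start by hour 21, minus 2-hour gap → hour 19); so primary fermentation must finish by hour 19 and therefore start by hour 14.
Lautering must finish before primary fermentation (must start by hour 14). With a 1-hour duration, lautering must start by 14 − 1 = hour 13.
Pitching must finish by hour 23; it takes 9 hours, so it must start by 23 − 9 = hour 14.
Mashing has several dependents: lautering (must start by hour 13); pitching (must start by hour 14). The earliest of those limits is hour 13, so mashing must start by 13 − 7 = hour 6.
To finish by hour 23, chilling (duration 5) must start no later than hour 18.
Milling has several dependents: mashing (must start by hour 6); chilling (must start by hour 18); primary fermentation (must start by hour 14). The earliest of those limits is hour 6, so milling must start by 6 − 5 = hour 1.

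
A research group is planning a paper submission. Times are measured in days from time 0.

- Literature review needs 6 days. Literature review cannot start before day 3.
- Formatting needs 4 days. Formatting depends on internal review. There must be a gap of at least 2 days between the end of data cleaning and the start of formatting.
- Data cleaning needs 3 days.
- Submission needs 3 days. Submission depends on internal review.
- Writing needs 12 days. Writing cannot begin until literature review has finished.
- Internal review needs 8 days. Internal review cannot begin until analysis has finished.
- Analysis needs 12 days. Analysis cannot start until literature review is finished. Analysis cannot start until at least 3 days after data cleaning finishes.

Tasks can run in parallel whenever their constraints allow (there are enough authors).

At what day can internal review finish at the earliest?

29

Nothing blocks data cleaning, so it runs from day 0 to day 3.
Literature review cannot begin until its own release at day 3. It runs from day 3 to 3 + 6 = day 9.
Analysis needs all of literature review (finishes day 9); data cleaning (finishes day 3, plus 3-day gap → day 6). That puts its earliest start at day 9; it finishes at 9 + 12 = day 21.
Internal review waits on analysis (finishes day 21), so it starts at day 21 and finishes at 21 + 8 = day 29.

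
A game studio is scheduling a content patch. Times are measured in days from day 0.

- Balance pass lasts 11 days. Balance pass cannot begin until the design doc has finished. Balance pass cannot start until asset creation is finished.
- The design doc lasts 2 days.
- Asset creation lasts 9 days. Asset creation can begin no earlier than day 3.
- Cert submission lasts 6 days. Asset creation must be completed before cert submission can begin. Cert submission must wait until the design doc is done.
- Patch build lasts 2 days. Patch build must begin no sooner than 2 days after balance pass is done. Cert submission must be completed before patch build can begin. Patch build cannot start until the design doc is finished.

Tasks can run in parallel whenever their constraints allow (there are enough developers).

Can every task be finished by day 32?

Yes

After its own release at day 3, asset creation can start at day 3 and finishes at day 12.
The design doc has no prerequisites, so it starts at day 0 and finishes at day 2.
Cert submission has to wait for asset creation (finishes day 12); the design doc (finishes day 2). The latest of these is day 12, so cert submission runs day 12 to 12 + 6 = day 18.
Balance pass needs all of the design doc (finishes day 2); asset creation (finishes day 12). That puts its earliest start at day 12; it finishes at 12 + 11 = day 23.
Patch build cannot start until balance pass (finishes day 23, plus 2-day gap → day 25); cert submission (finishes day 18); the design doc (finishes day 2). The controlling bound is day 25, so patch build finishes at 25 + 2 = day 27.
Every task is finished by day 27, which is no later than the deadline of 32, so the schedule is feasible.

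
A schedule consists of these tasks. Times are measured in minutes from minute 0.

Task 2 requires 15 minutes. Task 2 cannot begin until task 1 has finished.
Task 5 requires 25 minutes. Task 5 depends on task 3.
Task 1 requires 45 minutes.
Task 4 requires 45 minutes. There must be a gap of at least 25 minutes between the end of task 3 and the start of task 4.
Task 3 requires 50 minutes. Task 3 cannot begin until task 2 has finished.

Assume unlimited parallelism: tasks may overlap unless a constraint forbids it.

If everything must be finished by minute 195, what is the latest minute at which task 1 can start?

15

Task 4 must finish by minute 195; it takes 45 minutes, so it must start by 195 − 45 = minute 150.
Task 5 must finish by minute 195; it takes 25 minutes, so it must start by 195 − 25 = minute 170.
Task 3 feeds task 4 (must start by minute 150, minus 25-minute gap → minute 125); task 5 (must start by minute 170). Taking the minimum, task 3 must finish by minute 125 and start by 125 − 50 = minute 75.
Task 2 must finish before task 3 (must start by minute 75). With a 15-minute duration, task 2 must start by 75 − 15 = minute 60.
Task 1 feeds into task 2 (must start by minute 60); so task 1 must finish by minute 60 and therefore start by minute 15.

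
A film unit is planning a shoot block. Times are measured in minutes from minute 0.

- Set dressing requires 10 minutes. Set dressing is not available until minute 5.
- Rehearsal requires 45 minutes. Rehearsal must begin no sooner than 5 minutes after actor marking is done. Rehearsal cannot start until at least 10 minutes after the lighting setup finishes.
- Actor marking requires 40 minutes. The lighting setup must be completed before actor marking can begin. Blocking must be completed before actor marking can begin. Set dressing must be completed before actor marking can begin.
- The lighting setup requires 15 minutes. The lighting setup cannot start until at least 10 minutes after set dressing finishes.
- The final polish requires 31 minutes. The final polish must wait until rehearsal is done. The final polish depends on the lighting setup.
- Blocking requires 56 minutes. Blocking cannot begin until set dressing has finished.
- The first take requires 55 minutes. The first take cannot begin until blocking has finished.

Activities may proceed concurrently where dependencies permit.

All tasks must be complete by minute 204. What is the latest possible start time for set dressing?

To finish by minute 204, the final polish (duration 31) must start no later than minute 173.
Rehearsal has to be done before the final polish (must start by minute 173). That means finishing by minute 173, i.e. starting by 173 − 45 = minute 128.
Actor marking must finish before rehearsal (must start by minute 128, minus 5-minute gap → minute 123). With a 40-minute duration, actor marking must start by 123 − 40 = minute 83.
The lighting setup feeds actor marking (must start by minute 83); rehearsal (must start by minute 128, minus 10-minute gap → minute 118); the final polish (must start by minute 173). Taking the minimum, the lighting setup must finish by minute 83 and start by 83 − 15 = minute 68.
To finish by minute 204, the first take (duration 55) must start no later than minute 149.
For blocking: actor marking (must start by minute 83); the first take (must start by minute 149). The most restrictive is minute 83; with a 56-minute duration, blocking must start by minute 27.
Set dressing has several dependents: the lighting setup (must start by minute 68, minus 10-minute gap → minute 58); blocking (must start by minute 27); actor marking (must start by minute 83). The earliest of those limits is minute 27, so set dressing must start by 27 − 10 = minute 17.

17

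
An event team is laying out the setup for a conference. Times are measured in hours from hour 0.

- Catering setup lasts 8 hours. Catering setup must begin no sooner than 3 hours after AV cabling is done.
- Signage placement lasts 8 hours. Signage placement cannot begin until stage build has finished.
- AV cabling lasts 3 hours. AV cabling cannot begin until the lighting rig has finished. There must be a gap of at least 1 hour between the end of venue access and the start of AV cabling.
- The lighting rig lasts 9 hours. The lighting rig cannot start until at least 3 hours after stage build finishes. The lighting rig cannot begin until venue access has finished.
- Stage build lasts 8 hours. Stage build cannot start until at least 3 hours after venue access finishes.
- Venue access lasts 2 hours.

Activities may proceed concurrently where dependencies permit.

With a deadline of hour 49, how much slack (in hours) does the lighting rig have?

10

Venue access has no prerequisites, so it starts at hour 0 and finishes at hour 2.
After venue access (finishes hour 2, plus 3-hour gap → hour 5), stage build can start at hour 5 and finishes at hour 13.
The lighting rig needs all of stage build (finishes hour 13, plus 3-hour gap → hour 16); venue access (finishes hour 2). That puts its earliest start at hour 16; it finishes at 16 + 9 = hour 25.

Working backward from the deadline:
Nothing follows catering setup; the deadline of hour 49 is its only limit. It must start by 49 − 8 = hour 41.
AV cabling feeds into catering setup (must start by hour 41, minus 3-hour gap → hour 38); so AV cabling must finish by hour 38 and therefore start by hour 35.
Since AV cabling (must start by hour 35) depends on it, the lighting rig must finish by hour 35. Backing off its 9-hour duration gives a latest start of hour 26.
So the lighting rig can start as early as hour 16 and as late as hour 26, giving 26 − 16 = 10 hours of slack.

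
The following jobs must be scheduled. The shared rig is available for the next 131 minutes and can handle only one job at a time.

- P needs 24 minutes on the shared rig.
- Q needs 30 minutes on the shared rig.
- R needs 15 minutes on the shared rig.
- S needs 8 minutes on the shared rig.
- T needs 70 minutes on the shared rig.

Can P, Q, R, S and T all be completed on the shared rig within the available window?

No

Running back to back, the jobs need 24 + 30 + 15 + 8 + 70 = 147 minutes on the shared rig.
Since 147 > 131, they cannot all fit.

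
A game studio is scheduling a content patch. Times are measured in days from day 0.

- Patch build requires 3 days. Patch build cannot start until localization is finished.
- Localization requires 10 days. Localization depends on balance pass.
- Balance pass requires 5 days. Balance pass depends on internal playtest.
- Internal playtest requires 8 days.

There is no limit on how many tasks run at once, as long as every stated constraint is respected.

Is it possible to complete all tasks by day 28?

Yes

Internal playtest has no prerequisites, so it starts at day 0 and finishes at day 8.
After internal playtest (finishes day 8), balance pass can start at day 8 and finishes at day 13.
Localization waits on balance pass (finishes day 13), so it starts at day 13 and finishes at 13 + 10 = day 23.
Patch build waits on localization (finishes day 23), so it starts at day 23 and finishes at 23 + 3 = day 26.
Every task is finished by day 26, which is no later than the deadline of 28, so the schedule is feasible.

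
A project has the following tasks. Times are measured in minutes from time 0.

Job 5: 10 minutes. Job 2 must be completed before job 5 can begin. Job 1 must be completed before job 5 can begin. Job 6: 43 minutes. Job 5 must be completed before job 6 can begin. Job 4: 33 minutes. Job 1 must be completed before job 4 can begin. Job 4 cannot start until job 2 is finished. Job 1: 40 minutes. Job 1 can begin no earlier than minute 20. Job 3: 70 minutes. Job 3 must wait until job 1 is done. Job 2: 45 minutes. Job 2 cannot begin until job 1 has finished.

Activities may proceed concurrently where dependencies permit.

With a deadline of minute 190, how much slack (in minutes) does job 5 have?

32

Job 1 waits on its own release at minute 20, so it starts at minute 20 and finishes at 20 + 40 = minute 60.
Job 2 waits on job 1 (finishes minute 60), so it starts at minute 60 and finishes at 60 + 45 = minute 105.
For job 5: job 2 (finishes minute 105); job 1 (finishes minute 60). Taking the maximum gives a start of minute 105, and it finishes at 105 + 10 = minute 115.

Working backward from the deadline:
Nothing follows job 6; the deadline of minute 190 is its only limit. It must start by 190 − 43 = minute 147.
Job 5 feeds into job 6 (must start by minute 147); so job 5 must finish by minute 147 and therefore start by minute 137.
So job 5 can start as early as minute 105 and as late as minute 137, giving 137 − 105 = 32 minutes of slack.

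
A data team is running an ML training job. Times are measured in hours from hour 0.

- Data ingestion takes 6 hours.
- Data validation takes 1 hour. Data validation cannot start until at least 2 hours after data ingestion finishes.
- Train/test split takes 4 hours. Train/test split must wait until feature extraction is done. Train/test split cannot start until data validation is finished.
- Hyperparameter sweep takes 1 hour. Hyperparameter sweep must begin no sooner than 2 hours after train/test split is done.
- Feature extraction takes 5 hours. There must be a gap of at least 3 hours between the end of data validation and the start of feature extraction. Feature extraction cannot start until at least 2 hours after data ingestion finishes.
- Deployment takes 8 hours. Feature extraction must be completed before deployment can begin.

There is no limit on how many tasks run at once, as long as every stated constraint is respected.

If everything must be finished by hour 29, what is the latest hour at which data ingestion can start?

Hyperparameter sweep has no dependents, so it just needs to finish by hour 29. Starting by 29 − 1 = hour 28 achieves that.
Train/test split feeds into hyperparameter sweep (must start by hour 28, minus 2-hour gap → hour 26); so train/test split must finish by hour 26 and therefore start by hour 22.
Deployment must finish by hour 29; it takes 8 hours, so it must start by 29 − 8 = hour 21.
For feature extraction: train/test split (must start by hour 22); deployment (must start by hour 21). The most restrictive is hour 21; with a 5-hour duration, feature extraction must start by hour 16.
For data validation: feature extraction (must start by hour 16, minus 3-hour gap → hour 13); train/test split (must start by hour 22). The most restrictive is hour 13; with a 1-hour duration, data validation must start by hour 12.
Data ingestion must finish in time for data validation (must start by hour 12, minus 2-hour gap → hour 10); feature extraction (must start by hour 16, minus 2-hour gap → hour 14). The tightest is hour 10, so data ingestion must start by 10 − 6 = hour 4.

4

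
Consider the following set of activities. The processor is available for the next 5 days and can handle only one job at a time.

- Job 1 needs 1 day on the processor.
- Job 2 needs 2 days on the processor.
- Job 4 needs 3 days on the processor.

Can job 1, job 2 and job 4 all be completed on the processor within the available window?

Running back to back, the jobs need 1 + 2 + 3 = 6 days on the processor.
Since 6 > 5, they cannot all fit.

No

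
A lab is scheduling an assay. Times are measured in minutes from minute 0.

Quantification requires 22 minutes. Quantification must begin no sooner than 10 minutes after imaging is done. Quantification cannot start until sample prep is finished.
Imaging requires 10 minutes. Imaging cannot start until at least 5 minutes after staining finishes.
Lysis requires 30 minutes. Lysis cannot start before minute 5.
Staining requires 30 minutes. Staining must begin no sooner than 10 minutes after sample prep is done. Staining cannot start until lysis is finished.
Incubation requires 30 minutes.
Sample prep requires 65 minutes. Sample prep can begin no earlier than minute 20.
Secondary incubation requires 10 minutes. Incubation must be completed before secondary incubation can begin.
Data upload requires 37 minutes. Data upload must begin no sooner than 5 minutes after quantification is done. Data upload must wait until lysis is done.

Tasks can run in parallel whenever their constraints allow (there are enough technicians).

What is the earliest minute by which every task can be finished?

Incubation has no prerequisites, so it starts at minute 0 and finishes at minute 30.
After incubation (finishes minute 30), secondary incubation can start at minute 30 and finishes at minute 40.
After its own release at minute 5, lysis can start at minute 5 and finishes at minute 35.
Sample prep waits on its own release at minute 20, so it starts at minute 20 and finishes at 20 + 65 = minute 85.
Staining has to wait for sample prep (finishes minute 85, plus 10-minute gap → minute 95); lysis (finishes minute 35). The latest of these is minute 95, so staining runs minute 95 to 95 + 30 = minute 125.
Imaging cannot begin until staining (finishes minute 125, plus 5-minute gap → minute 130). It runs from minute 130 to 130 + 10 = minute 140.
Quantification needs all of imaging (finishes minute 140, plus 10-minute gap → minute 150); sample prep (finishes minute 85). That puts its earliest start at minute 150; it finishes at 150 + 22 = minute 172.
Data upload cannot start until quantification (finishes minute 172, plus 5-minute gap → minute 177); lysis (finishes minute 35). The controlling bound is minute 177, so data upload finishes at 177 + 37 = minute 214.
All tasks are finished once the last one completes. Finish times: Sample prep at 85, Lysis at 35, Incubation at 30, Staining at 125, Secondary incubation at 40, Imaging at 140, Quantification at 172, Data upload at 214. The latest is minute 214.

214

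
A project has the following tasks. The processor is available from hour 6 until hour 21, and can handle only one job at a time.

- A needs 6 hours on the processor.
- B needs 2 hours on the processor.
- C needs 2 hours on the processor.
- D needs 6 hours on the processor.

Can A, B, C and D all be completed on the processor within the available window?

The processor window is 21 − 6 = 15 hours.
Running back to back, the jobs need 6 + 2 + 2 + 6 = 16 hours on the processor.
Since 16 > 15, they cannot all fit.

No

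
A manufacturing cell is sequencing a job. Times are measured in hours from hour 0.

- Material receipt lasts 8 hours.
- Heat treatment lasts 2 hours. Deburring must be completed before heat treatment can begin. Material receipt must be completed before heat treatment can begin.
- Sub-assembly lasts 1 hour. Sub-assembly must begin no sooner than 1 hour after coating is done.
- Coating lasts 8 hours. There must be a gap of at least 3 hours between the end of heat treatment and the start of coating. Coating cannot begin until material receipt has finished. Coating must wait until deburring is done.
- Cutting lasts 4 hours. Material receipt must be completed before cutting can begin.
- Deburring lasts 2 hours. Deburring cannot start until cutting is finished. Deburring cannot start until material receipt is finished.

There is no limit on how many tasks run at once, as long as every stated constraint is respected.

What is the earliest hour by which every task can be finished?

Material receipt has no prerequisites, so it starts at hour 0 and finishes at hour 8.
Cutting cannot begin until material receipt (finishes hour 8). It runs from hour 8 to 8 + 4 = hour 12.
Deburring cannot start until cutting (finishes hour 12); material receipt (finishes hour 8). The controlling bound is hour 12, so deburring finishes at 12 + 2 = hour 14.
Heat treatment has to wait for deburring (finishes hour 14); material receipt (finishes hour 8). The latest of these is hour 14, so heat treatment runs hour 14 to 14 + 2 = hour 16.
Coating needs all of heat treatment (finishes hour 16, plus 3-hour gap → hour 19); material receipt (finishes hour 8); deburring (finishes hour 14). That puts its earliest start at hour 19; it finishes at 19 + 8 = hour 27.
Sub-assembly waits on coating (finishes hour 27, plus 1-hour gap → hour 28), so it starts at hour 28 and finishes at 28 + 1 = hour 29.
All tasks are finished once the last one completes. Finish times: Material receipt at 8, Cutting at 12, Deburring at 14, Heat treatment at 16, Coating at 27, Sub-assembly at 29. The latest is hour 29.

29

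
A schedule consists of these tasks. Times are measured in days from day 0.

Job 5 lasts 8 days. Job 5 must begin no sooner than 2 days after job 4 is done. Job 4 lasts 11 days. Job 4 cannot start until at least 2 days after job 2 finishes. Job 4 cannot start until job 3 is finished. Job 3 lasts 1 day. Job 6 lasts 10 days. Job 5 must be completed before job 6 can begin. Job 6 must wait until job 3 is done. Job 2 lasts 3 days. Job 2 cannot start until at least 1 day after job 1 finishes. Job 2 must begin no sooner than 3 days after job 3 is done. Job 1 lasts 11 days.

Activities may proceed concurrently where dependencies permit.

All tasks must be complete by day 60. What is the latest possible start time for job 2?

To finish by day 60, job 6 (duration 10) must start no later than day 50.
Job 5 must finish before job 6 (must start by day 50). With an 8-day duration, job 5 must start by 50 − 8 = day 42.
Job 4 has to be done before job 5 (must start by day 42, minus 2-day gap → day 40). That means finishing by day 40, i.e. starting by 40 − 11 = day 29.
Job 2 has to be done before job 4 (must start by day 29, minus 2-day gap → day 27). That means finishing by day 27, i.e. starting by 27 − 3 = day 24.

24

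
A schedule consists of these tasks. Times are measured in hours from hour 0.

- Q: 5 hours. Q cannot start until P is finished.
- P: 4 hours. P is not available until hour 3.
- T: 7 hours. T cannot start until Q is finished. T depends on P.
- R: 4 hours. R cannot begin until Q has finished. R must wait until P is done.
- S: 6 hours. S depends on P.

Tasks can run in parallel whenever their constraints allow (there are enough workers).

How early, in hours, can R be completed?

P waits on its own release at hour 3, so it starts at hour 3 and finishes at 3 + 4 = hour 7.
Q waits on P (finishes hour 7), so it starts at hour 7 and finishes at 7 + 5 = hour 12.
For R: Q (finishes hour 12); P (finishes hour 7). Taking the maximum gives a start of hour 12, and it finishes at 12 + 4 = hour 16.

16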